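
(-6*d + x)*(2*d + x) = -12*d^2 - 4*d*x + x^2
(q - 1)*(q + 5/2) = q^2 + 3*q/2 - 5/2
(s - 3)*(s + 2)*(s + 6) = s^3 + 5*s^2 - 12*s - 36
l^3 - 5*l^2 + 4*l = l*(l - 4)*(l - 1)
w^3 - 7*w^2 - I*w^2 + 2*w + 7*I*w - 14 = (w - 7)*(w - 2*I)*(w + I)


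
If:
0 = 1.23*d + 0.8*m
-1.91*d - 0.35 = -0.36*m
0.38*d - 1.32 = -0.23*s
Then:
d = -0.14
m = 0.22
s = 5.97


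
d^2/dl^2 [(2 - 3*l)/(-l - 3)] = -22/(l + 3)^3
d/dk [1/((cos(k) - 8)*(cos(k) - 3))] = (2*cos(k) - 11)*sin(k)/((cos(k) - 8)^2*(cos(k) - 3)^2)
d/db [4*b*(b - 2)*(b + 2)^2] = 16*b^3 + 24*b^2 - 32*b - 32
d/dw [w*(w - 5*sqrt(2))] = 2*w - 5*sqrt(2)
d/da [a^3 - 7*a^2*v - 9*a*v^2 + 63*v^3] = 3*a^2 - 14*a*v - 9*v^2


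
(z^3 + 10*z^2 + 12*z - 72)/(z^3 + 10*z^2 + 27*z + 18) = (z^2 + 4*z - 12)/(z^2 + 4*z + 3)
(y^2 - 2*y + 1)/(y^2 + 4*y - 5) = (y - 1)/(y + 5)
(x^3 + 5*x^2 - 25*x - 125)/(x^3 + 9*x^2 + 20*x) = (x^2 - 25)/(x*(x + 4))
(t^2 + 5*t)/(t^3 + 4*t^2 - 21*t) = (t + 5)/(t^2 + 4*t - 21)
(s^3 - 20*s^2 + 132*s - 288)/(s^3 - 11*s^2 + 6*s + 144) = (s - 6)/(s + 3)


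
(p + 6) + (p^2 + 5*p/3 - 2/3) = p^2 + 8*p/3 + 16/3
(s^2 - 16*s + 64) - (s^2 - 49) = 113 - 16*s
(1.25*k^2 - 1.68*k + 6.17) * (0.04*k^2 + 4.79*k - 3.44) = 0.05*k^4 + 5.9203*k^3 - 12.1004*k^2 + 35.3335*k - 21.2248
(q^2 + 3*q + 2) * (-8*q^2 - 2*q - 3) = -8*q^4 - 26*q^3 - 25*q^2 - 13*q - 6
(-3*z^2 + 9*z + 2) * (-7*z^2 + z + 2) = 21*z^4 - 66*z^3 - 11*z^2 + 20*z + 4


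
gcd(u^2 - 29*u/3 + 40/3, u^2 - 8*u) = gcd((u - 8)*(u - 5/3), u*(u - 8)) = u - 8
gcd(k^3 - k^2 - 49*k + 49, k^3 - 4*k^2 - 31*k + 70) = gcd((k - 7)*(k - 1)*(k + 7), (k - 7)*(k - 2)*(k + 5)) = k - 7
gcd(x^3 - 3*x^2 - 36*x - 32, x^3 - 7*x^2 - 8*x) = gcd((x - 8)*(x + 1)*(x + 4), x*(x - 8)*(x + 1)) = x^2 - 7*x - 8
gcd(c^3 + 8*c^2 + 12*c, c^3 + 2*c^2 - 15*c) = c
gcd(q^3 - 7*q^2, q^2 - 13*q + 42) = q - 7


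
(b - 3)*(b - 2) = b^2 - 5*b + 6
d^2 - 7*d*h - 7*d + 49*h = (d - 7)*(d - 7*h)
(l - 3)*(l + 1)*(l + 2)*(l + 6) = l^4 + 6*l^3 - 7*l^2 - 48*l - 36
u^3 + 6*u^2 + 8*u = u*(u + 2)*(u + 4)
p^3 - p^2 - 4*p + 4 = (p - 2)*(p - 1)*(p + 2)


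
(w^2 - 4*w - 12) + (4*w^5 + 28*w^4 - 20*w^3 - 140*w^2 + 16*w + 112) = 4*w^5 + 28*w^4 - 20*w^3 - 139*w^2 + 12*w + 100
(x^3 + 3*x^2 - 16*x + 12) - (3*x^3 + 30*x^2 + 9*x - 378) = -2*x^3 - 27*x^2 - 25*x + 390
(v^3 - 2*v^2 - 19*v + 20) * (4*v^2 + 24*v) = 4*v^5 + 16*v^4 - 124*v^3 - 376*v^2 + 480*v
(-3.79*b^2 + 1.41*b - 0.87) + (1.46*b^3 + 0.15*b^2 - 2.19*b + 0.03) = 1.46*b^3 - 3.64*b^2 - 0.78*b - 0.84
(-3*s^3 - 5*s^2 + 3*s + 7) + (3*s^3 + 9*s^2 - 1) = 4*s^2 + 3*s + 6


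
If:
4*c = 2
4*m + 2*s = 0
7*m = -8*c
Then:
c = 1/2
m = -4/7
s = 8/7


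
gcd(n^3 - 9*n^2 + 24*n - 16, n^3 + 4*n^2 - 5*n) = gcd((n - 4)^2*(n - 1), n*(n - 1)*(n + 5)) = n - 1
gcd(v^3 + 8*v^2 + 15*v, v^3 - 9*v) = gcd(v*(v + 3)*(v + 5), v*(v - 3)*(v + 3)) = v^2 + 3*v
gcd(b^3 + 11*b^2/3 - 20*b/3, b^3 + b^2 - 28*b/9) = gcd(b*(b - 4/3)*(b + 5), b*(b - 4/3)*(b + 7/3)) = b^2 - 4*b/3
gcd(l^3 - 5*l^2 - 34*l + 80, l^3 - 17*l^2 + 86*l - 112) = l^2 - 10*l + 16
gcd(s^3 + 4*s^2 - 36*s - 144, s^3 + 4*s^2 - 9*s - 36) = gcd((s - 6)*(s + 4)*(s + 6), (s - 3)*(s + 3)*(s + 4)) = s + 4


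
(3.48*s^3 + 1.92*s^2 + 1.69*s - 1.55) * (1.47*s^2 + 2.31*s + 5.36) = 5.1156*s^5 + 10.8612*s^4 + 25.5723*s^3 + 11.9166*s^2 + 5.4779*s - 8.308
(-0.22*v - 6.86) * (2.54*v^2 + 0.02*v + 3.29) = -0.5588*v^3 - 17.4288*v^2 - 0.861*v - 22.5694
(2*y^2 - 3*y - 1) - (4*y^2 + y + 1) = -2*y^2 - 4*y - 2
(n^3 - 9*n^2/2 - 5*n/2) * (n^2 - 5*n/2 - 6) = n^5 - 7*n^4 + 11*n^3/4 + 133*n^2/4 + 15*n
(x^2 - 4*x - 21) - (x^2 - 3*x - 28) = 7 - x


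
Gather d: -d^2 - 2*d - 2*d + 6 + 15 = -d^2 - 4*d + 21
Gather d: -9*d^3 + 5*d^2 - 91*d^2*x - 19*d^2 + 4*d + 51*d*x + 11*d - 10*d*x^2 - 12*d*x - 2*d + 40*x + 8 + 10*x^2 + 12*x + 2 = -9*d^3 + d^2*(-91*x - 14) + d*(-10*x^2 + 39*x + 13) + 10*x^2 + 52*x + 10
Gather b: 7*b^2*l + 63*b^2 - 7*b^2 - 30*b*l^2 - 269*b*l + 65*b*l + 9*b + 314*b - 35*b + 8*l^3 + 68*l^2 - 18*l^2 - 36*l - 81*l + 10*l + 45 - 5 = b^2*(7*l + 56) + b*(-30*l^2 - 204*l + 288) + 8*l^3 + 50*l^2 - 107*l + 40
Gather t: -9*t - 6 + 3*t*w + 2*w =t*(3*w - 9) + 2*w - 6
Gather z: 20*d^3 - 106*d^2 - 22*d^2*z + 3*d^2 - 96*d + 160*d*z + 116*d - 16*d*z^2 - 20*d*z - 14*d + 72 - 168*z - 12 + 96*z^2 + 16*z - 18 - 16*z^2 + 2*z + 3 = 20*d^3 - 103*d^2 + 6*d + z^2*(80 - 16*d) + z*(-22*d^2 + 140*d - 150) + 45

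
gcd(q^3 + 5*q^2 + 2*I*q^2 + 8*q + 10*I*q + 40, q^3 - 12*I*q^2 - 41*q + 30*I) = 1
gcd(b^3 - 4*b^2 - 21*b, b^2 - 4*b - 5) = 1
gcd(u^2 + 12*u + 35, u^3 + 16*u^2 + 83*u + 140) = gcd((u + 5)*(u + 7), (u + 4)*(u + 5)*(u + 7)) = u^2 + 12*u + 35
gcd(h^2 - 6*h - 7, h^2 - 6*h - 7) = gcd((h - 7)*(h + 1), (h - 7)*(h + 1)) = h^2 - 6*h - 7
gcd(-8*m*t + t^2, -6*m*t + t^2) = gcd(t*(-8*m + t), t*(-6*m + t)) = t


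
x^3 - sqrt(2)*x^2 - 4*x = x*(x - 2*sqrt(2))*(x + sqrt(2))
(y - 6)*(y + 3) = y^2 - 3*y - 18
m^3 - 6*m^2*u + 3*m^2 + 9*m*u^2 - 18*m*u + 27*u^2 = (m + 3)*(m - 3*u)^2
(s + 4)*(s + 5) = s^2 + 9*s + 20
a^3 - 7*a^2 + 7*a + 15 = (a - 5)*(a - 3)*(a + 1)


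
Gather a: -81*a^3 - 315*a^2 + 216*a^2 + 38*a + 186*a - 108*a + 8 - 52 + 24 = -81*a^3 - 99*a^2 + 116*a - 20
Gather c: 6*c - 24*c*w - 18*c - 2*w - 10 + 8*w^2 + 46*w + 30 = c*(-24*w - 12) + 8*w^2 + 44*w + 20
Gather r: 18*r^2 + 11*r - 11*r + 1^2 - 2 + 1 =18*r^2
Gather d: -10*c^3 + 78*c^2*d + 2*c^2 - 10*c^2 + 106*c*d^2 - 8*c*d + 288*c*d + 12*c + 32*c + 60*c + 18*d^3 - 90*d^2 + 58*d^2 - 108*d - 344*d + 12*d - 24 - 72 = -10*c^3 - 8*c^2 + 104*c + 18*d^3 + d^2*(106*c - 32) + d*(78*c^2 + 280*c - 440) - 96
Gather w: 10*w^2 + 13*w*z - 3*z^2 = 10*w^2 + 13*w*z - 3*z^2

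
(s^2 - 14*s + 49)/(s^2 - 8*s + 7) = (s - 7)/(s - 1)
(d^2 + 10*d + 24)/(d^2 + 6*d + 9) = (d^2 + 10*d + 24)/(d^2 + 6*d + 9)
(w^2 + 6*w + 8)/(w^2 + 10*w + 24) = (w + 2)/(w + 6)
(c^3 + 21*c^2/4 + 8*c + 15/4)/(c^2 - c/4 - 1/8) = 2*(4*c^3 + 21*c^2 + 32*c + 15)/(8*c^2 - 2*c - 1)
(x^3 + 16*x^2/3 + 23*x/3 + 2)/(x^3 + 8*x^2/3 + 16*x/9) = 3*(3*x^3 + 16*x^2 + 23*x + 6)/(x*(9*x^2 + 24*x + 16))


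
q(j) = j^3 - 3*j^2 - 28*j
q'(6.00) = 44.00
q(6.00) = -60.00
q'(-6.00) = 116.00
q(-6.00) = -156.00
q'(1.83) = -28.93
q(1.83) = -55.16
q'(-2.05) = -3.09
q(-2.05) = 36.18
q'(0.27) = -29.40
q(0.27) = -7.76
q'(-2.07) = -2.73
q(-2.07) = 36.24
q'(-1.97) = -4.54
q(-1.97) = 35.87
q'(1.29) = -30.75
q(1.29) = -38.97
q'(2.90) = -20.17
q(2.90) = -82.04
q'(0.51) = -30.28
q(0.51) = -14.93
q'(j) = 3*j^2 - 6*j - 28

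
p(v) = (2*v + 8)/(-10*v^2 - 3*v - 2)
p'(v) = (2*v + 8)*(20*v + 3)/(-10*v^2 - 3*v - 2)^2 + 2/(-10*v^2 - 3*v - 2) = 20*(v^2 + 8*v + 1)/(100*v^4 + 60*v^3 + 49*v^2 + 12*v + 4)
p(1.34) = -0.45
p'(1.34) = 0.47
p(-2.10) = -0.10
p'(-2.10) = -0.14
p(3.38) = -0.12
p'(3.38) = 0.05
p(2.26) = -0.21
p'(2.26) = 0.14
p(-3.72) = -0.00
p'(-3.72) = -0.02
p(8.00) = -0.04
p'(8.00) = 0.01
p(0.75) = -0.96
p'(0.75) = 1.55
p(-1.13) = -0.50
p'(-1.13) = -1.04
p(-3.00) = -0.02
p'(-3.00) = -0.04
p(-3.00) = -0.02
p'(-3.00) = -0.04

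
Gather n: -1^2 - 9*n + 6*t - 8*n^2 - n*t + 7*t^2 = -8*n^2 + n*(-t - 9) + 7*t^2 + 6*t - 1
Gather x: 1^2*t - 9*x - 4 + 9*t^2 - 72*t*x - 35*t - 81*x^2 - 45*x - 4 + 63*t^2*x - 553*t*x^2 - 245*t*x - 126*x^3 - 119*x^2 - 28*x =9*t^2 - 34*t - 126*x^3 + x^2*(-553*t - 200) + x*(63*t^2 - 317*t - 82) - 8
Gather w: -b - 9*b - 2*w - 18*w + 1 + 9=-10*b - 20*w + 10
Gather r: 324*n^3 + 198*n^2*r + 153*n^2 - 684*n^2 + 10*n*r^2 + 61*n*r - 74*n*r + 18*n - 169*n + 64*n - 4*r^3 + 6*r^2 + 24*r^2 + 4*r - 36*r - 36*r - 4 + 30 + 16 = 324*n^3 - 531*n^2 - 87*n - 4*r^3 + r^2*(10*n + 30) + r*(198*n^2 - 13*n - 68) + 42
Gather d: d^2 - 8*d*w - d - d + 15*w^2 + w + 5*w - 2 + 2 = d^2 + d*(-8*w - 2) + 15*w^2 + 6*w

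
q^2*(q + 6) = q^3 + 6*q^2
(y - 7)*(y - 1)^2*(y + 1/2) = y^4 - 17*y^3/2 + 21*y^2/2 + y/2 - 7/2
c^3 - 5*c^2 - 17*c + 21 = (c - 7)*(c - 1)*(c + 3)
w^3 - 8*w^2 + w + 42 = (w - 7)*(w - 3)*(w + 2)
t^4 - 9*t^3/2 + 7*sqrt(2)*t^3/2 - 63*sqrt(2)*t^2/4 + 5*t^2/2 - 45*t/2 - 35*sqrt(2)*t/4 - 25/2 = (t - 5)*(t + 1/2)*(t + sqrt(2))*(t + 5*sqrt(2)/2)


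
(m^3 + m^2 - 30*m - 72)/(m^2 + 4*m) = m - 3 - 18/m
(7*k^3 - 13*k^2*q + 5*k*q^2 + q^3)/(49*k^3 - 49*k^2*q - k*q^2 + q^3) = (-k + q)/(-7*k + q)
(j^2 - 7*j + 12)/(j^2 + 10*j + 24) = (j^2 - 7*j + 12)/(j^2 + 10*j + 24)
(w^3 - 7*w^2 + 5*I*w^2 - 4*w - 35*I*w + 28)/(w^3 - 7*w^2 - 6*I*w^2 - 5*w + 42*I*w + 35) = (w^2 + 5*I*w - 4)/(w^2 - 6*I*w - 5)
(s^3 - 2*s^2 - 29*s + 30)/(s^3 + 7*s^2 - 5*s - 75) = (s^2 - 7*s + 6)/(s^2 + 2*s - 15)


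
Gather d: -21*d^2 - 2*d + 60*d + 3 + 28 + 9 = -21*d^2 + 58*d + 40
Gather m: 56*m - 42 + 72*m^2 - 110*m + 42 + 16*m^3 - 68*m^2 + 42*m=16*m^3 + 4*m^2 - 12*m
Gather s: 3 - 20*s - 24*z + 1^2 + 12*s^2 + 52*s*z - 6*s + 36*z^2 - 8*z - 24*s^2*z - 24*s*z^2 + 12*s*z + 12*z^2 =s^2*(12 - 24*z) + s*(-24*z^2 + 64*z - 26) + 48*z^2 - 32*z + 4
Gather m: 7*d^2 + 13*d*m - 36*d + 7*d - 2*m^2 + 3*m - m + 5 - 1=7*d^2 - 29*d - 2*m^2 + m*(13*d + 2) + 4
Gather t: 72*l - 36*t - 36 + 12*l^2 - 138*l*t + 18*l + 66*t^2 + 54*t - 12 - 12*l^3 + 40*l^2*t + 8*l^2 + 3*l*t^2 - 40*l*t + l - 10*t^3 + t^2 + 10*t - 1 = -12*l^3 + 20*l^2 + 91*l - 10*t^3 + t^2*(3*l + 67) + t*(40*l^2 - 178*l + 28) - 49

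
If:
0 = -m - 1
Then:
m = -1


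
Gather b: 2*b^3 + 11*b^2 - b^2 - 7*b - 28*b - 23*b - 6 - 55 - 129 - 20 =2*b^3 + 10*b^2 - 58*b - 210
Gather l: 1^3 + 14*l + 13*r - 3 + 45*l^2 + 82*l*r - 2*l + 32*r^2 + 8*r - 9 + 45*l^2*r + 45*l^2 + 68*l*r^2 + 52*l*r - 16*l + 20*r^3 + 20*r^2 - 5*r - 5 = l^2*(45*r + 90) + l*(68*r^2 + 134*r - 4) + 20*r^3 + 52*r^2 + 16*r - 16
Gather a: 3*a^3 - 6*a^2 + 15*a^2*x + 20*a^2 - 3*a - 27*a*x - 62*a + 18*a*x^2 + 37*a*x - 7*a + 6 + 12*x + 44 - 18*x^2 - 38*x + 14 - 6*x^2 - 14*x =3*a^3 + a^2*(15*x + 14) + a*(18*x^2 + 10*x - 72) - 24*x^2 - 40*x + 64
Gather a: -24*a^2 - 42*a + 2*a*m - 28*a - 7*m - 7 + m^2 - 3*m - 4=-24*a^2 + a*(2*m - 70) + m^2 - 10*m - 11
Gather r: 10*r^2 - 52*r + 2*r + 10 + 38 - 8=10*r^2 - 50*r + 40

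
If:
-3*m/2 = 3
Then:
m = -2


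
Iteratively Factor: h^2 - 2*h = (h - 2)*(h)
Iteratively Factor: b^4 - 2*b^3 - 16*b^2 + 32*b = (b)*(b^3 - 2*b^2 - 16*b + 32) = b*(b + 4)*(b^2 - 6*b + 8) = b*(b - 2)*(b + 4)*(b - 4)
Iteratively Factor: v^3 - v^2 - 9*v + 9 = (v - 1)*(v^2 - 9) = (v - 3)*(v - 1)*(v + 3)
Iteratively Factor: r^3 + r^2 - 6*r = (r)*(r^2 + r - 6) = r*(r + 3)*(r - 2)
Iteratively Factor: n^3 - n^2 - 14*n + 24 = (n + 4)*(n^2 - 5*n + 6) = (n - 2)*(n + 4)*(n - 3)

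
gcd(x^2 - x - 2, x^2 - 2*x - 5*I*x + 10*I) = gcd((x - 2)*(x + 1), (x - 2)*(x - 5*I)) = x - 2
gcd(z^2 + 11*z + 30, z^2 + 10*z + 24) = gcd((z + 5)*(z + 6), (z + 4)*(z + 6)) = z + 6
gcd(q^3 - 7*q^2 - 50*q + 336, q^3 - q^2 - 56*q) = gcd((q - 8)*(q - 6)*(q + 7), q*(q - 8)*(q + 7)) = q^2 - q - 56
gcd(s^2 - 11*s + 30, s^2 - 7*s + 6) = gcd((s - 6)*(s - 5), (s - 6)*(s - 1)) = s - 6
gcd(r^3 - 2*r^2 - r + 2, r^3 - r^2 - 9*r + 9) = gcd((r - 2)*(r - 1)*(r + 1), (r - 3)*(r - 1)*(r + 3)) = r - 1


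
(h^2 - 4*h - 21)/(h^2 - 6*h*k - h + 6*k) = (h^2 - 4*h - 21)/(h^2 - 6*h*k - h + 6*k)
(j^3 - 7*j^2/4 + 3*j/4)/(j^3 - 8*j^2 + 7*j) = (j - 3/4)/(j - 7)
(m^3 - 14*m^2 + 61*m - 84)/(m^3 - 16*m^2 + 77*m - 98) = (m^2 - 7*m + 12)/(m^2 - 9*m + 14)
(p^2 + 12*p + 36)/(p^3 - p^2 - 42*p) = (p + 6)/(p*(p - 7))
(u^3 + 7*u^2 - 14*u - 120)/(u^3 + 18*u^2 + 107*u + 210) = (u - 4)/(u + 7)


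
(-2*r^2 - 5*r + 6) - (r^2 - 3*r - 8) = -3*r^2 - 2*r + 14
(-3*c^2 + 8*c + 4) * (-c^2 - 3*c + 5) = 3*c^4 + c^3 - 43*c^2 + 28*c + 20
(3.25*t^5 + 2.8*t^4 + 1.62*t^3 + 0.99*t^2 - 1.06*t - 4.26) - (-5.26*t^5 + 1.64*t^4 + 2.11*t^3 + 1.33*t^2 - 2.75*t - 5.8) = 8.51*t^5 + 1.16*t^4 - 0.49*t^3 - 0.34*t^2 + 1.69*t + 1.54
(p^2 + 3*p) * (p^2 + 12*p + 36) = p^4 + 15*p^3 + 72*p^2 + 108*p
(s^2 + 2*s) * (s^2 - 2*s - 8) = s^4 - 12*s^2 - 16*s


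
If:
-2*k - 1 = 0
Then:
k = -1/2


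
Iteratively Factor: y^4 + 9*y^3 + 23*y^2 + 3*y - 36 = (y + 3)*(y^3 + 6*y^2 + 5*y - 12) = (y + 3)^2*(y^2 + 3*y - 4) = (y - 1)*(y + 3)^2*(y + 4)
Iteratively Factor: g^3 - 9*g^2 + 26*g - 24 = (g - 3)*(g^2 - 6*g + 8) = (g - 4)*(g - 3)*(g - 2)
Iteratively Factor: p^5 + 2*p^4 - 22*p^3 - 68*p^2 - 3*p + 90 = (p - 5)*(p^4 + 7*p^3 + 13*p^2 - 3*p - 18) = (p - 5)*(p - 1)*(p^3 + 8*p^2 + 21*p + 18) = (p - 5)*(p - 1)*(p + 3)*(p^2 + 5*p + 6) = (p - 5)*(p - 1)*(p + 2)*(p + 3)*(p + 3)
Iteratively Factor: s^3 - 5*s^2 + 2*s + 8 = (s - 4)*(s^2 - s - 2) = (s - 4)*(s - 2)*(s + 1)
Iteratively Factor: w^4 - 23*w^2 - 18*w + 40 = (w - 5)*(w^3 + 5*w^2 + 2*w - 8) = (w - 5)*(w + 4)*(w^2 + w - 2) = (w - 5)*(w - 1)*(w + 4)*(w + 2)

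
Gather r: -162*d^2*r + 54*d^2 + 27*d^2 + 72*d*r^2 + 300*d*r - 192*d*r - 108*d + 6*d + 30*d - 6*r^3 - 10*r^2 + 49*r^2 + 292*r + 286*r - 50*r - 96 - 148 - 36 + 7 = 81*d^2 - 72*d - 6*r^3 + r^2*(72*d + 39) + r*(-162*d^2 + 108*d + 528) - 273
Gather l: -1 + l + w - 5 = l + w - 6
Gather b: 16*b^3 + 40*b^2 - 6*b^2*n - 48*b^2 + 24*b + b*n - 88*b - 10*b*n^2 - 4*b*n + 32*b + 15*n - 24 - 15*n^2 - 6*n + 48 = 16*b^3 + b^2*(-6*n - 8) + b*(-10*n^2 - 3*n - 32) - 15*n^2 + 9*n + 24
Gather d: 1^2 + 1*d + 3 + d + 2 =2*d + 6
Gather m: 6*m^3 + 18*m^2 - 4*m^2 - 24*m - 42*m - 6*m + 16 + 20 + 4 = 6*m^3 + 14*m^2 - 72*m + 40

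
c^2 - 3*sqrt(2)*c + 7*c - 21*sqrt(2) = (c + 7)*(c - 3*sqrt(2))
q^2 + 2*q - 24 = (q - 4)*(q + 6)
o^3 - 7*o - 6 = (o - 3)*(o + 1)*(o + 2)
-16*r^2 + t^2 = (-4*r + t)*(4*r + t)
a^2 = a^2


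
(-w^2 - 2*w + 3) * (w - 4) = -w^3 + 2*w^2 + 11*w - 12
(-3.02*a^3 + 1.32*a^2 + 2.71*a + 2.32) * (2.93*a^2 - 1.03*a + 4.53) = -8.8486*a^5 + 6.9782*a^4 - 7.0999*a^3 + 9.9859*a^2 + 9.8867*a + 10.5096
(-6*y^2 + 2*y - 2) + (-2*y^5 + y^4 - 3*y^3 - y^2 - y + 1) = -2*y^5 + y^4 - 3*y^3 - 7*y^2 + y - 1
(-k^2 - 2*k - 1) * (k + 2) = -k^3 - 4*k^2 - 5*k - 2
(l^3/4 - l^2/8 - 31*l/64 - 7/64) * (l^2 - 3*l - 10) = l^5/4 - 7*l^4/8 - 167*l^3/64 + 83*l^2/32 + 331*l/64 + 35/32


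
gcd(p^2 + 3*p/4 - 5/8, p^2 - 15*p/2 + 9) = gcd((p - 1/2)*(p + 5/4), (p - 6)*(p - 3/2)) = 1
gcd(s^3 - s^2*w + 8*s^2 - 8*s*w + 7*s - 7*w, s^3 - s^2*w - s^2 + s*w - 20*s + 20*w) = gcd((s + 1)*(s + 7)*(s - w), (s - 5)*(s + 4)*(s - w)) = s - w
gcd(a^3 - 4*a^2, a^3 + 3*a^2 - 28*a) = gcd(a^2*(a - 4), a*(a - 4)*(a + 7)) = a^2 - 4*a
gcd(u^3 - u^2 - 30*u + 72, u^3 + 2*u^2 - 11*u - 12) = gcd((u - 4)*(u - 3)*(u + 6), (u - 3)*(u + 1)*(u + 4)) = u - 3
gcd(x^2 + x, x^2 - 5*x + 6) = 1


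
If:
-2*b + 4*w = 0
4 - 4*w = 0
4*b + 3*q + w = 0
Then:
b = 2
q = -3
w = 1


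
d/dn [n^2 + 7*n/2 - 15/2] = 2*n + 7/2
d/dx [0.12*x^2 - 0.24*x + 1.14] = 0.24*x - 0.24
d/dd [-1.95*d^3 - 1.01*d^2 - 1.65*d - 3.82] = -5.85*d^2 - 2.02*d - 1.65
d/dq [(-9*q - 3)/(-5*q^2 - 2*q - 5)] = 3*(-15*q^2 - 10*q + 13)/(25*q^4 + 20*q^3 + 54*q^2 + 20*q + 25)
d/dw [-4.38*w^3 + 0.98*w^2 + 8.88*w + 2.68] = -13.14*w^2 + 1.96*w + 8.88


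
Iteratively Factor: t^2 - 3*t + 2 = (t - 2)*(t - 1)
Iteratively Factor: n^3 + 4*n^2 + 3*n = (n)*(n^2 + 4*n + 3) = n*(n + 1)*(n + 3)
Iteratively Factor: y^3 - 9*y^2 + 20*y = (y - 5)*(y^2 - 4*y) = y*(y - 5)*(y - 4)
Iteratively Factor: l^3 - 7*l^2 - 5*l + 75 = (l - 5)*(l^2 - 2*l - 15) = (l - 5)^2*(l + 3)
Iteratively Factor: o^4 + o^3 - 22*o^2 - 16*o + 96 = (o - 2)*(o^3 + 3*o^2 - 16*o - 48) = (o - 4)*(o - 2)*(o^2 + 7*o + 12) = (o - 4)*(o - 2)*(o + 4)*(o + 3)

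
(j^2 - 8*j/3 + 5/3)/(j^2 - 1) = (j - 5/3)/(j + 1)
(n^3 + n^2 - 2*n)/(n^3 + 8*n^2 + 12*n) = (n - 1)/(n + 6)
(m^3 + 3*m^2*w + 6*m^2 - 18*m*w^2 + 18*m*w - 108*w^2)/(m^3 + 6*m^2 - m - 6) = (m^2 + 3*m*w - 18*w^2)/(m^2 - 1)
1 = 1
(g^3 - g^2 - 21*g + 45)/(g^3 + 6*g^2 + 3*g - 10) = (g^2 - 6*g + 9)/(g^2 + g - 2)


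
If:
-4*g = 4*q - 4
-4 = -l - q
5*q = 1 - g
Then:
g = 1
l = 4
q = 0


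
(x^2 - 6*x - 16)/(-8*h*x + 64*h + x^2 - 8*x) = (x + 2)/(-8*h + x)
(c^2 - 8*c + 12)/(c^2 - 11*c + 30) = (c - 2)/(c - 5)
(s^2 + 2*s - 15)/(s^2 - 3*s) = (s + 5)/s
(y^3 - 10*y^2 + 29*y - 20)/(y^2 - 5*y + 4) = y - 5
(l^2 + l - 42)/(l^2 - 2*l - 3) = (-l^2 - l + 42)/(-l^2 + 2*l + 3)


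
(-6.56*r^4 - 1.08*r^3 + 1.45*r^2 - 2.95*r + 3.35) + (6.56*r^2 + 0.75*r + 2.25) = -6.56*r^4 - 1.08*r^3 + 8.01*r^2 - 2.2*r + 5.6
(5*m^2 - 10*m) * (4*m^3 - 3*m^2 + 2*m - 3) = 20*m^5 - 55*m^4 + 40*m^3 - 35*m^2 + 30*m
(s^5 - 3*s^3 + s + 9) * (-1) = -s^5 + 3*s^3 - s - 9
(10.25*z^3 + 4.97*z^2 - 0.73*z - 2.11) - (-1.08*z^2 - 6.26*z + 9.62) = 10.25*z^3 + 6.05*z^2 + 5.53*z - 11.73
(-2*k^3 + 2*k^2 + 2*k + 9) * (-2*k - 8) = 4*k^4 + 12*k^3 - 20*k^2 - 34*k - 72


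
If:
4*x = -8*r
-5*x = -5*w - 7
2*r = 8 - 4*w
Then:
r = -34/15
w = 47/15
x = 68/15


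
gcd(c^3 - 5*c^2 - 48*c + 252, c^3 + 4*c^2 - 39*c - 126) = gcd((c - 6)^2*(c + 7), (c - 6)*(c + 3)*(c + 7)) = c^2 + c - 42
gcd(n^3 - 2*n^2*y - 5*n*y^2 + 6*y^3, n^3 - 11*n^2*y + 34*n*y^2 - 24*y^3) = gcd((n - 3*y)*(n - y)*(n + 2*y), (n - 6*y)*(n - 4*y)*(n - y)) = -n + y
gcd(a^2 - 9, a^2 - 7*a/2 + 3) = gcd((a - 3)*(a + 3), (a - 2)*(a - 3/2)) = 1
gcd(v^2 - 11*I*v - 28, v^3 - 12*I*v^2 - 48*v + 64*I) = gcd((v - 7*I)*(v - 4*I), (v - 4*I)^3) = v - 4*I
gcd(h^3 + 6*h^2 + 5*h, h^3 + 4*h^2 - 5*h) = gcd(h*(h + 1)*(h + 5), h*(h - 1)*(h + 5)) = h^2 + 5*h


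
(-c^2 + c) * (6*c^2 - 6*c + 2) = -6*c^4 + 12*c^3 - 8*c^2 + 2*c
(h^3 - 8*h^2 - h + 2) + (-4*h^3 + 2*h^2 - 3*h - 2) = -3*h^3 - 6*h^2 - 4*h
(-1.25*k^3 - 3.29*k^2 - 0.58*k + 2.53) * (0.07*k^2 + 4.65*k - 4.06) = -0.0875*k^5 - 6.0428*k^4 - 10.2641*k^3 + 10.8375*k^2 + 14.1193*k - 10.2718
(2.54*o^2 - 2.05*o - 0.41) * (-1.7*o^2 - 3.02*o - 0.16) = -4.318*o^4 - 4.1858*o^3 + 6.4816*o^2 + 1.5662*o + 0.0656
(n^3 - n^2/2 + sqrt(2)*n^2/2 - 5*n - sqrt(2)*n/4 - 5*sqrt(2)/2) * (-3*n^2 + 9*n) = -3*n^5 - 3*sqrt(2)*n^4/2 + 21*n^4/2 + 21*sqrt(2)*n^3/4 + 21*n^3/2 - 45*n^2 + 21*sqrt(2)*n^2/4 - 45*sqrt(2)*n/2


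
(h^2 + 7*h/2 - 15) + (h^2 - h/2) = 2*h^2 + 3*h - 15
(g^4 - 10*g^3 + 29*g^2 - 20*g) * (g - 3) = g^5 - 13*g^4 + 59*g^3 - 107*g^2 + 60*g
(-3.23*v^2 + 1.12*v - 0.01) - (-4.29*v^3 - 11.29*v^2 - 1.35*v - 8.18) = 4.29*v^3 + 8.06*v^2 + 2.47*v + 8.17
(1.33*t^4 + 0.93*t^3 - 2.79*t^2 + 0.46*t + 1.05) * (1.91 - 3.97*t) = -5.2801*t^5 - 1.1518*t^4 + 12.8526*t^3 - 7.1551*t^2 - 3.2899*t + 2.0055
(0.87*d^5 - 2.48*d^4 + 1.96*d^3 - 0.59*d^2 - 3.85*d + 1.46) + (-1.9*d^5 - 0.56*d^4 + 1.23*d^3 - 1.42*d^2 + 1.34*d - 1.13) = -1.03*d^5 - 3.04*d^4 + 3.19*d^3 - 2.01*d^2 - 2.51*d + 0.33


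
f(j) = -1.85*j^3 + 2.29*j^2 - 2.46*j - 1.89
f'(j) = -5.55*j^2 + 4.58*j - 2.46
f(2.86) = -33.47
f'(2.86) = -34.76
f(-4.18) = 183.52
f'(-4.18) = -118.58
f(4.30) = -117.21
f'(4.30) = -85.39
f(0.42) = -2.66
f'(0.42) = -1.52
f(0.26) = -2.41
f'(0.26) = -1.64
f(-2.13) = 31.62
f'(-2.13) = -37.40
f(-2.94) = 72.15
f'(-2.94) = -63.90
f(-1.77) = 19.90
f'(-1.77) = -27.95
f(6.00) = -333.81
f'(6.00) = -174.78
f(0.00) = -1.89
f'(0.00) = -2.46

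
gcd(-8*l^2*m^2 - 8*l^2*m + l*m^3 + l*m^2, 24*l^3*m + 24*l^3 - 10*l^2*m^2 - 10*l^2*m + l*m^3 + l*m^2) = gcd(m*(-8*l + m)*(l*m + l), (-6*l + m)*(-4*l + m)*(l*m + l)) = l*m + l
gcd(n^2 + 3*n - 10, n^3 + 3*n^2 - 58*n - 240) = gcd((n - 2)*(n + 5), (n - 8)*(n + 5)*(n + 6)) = n + 5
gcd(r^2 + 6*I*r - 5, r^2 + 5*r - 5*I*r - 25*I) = 1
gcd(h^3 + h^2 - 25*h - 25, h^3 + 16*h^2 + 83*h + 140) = h + 5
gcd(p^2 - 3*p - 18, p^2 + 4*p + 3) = p + 3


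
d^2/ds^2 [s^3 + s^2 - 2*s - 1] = 6*s + 2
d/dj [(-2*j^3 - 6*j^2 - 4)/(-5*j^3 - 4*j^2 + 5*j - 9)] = 2*(-11*j^4 - 10*j^3 - 18*j^2 + 38*j + 10)/(25*j^6 + 40*j^5 - 34*j^4 + 50*j^3 + 97*j^2 - 90*j + 81)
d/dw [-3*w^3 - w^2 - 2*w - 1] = -9*w^2 - 2*w - 2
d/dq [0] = 0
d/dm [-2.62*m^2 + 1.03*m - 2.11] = 1.03 - 5.24*m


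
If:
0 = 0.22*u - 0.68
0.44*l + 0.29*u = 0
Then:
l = -2.04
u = 3.09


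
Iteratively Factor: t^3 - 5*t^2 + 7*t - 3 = (t - 1)*(t^2 - 4*t + 3) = (t - 1)^2*(t - 3)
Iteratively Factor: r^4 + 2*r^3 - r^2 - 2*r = (r + 2)*(r^3 - r) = (r + 1)*(r + 2)*(r^2 - r) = (r - 1)*(r + 1)*(r + 2)*(r)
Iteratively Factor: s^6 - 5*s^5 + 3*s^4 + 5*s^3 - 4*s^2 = (s - 1)*(s^5 - 4*s^4 - s^3 + 4*s^2) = (s - 4)*(s - 1)*(s^4 - s^2) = (s - 4)*(s - 1)*(s + 1)*(s^3 - s^2) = s*(s - 4)*(s - 1)*(s + 1)*(s^2 - s) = s^2*(s - 4)*(s - 1)*(s + 1)*(s - 1)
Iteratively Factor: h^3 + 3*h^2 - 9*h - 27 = (h + 3)*(h^2 - 9) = (h - 3)*(h + 3)*(h + 3)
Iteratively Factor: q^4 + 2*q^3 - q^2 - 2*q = (q)*(q^3 + 2*q^2 - q - 2) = q*(q + 1)*(q^2 + q - 2) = q*(q - 1)*(q + 1)*(q + 2)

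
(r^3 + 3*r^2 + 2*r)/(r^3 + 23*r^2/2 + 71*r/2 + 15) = 2*r*(r^2 + 3*r + 2)/(2*r^3 + 23*r^2 + 71*r + 30)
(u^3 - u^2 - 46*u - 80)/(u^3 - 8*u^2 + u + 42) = (u^2 - 3*u - 40)/(u^2 - 10*u + 21)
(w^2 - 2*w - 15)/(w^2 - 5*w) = (w + 3)/w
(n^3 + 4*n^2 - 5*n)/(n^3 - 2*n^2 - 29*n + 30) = n/(n - 6)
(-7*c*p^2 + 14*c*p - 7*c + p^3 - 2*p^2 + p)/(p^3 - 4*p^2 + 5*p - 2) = (-7*c + p)/(p - 2)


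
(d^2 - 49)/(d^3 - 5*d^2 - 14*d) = (d + 7)/(d*(d + 2))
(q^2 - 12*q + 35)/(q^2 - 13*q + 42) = (q - 5)/(q - 6)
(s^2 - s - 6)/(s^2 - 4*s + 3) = (s + 2)/(s - 1)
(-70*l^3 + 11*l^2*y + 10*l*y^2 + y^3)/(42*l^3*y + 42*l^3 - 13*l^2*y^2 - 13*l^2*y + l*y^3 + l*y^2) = (-70*l^3 + 11*l^2*y + 10*l*y^2 + y^3)/(l*(42*l^2*y + 42*l^2 - 13*l*y^2 - 13*l*y + y^3 + y^2))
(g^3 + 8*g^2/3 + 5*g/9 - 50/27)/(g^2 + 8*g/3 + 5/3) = (g^2 + g - 10/9)/(g + 1)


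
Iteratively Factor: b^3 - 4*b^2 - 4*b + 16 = (b - 2)*(b^2 - 2*b - 8) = (b - 2)*(b + 2)*(b - 4)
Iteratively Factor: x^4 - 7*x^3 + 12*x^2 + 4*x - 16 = (x - 2)*(x^3 - 5*x^2 + 2*x + 8) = (x - 4)*(x - 2)*(x^2 - x - 2) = (x - 4)*(x - 2)^2*(x + 1)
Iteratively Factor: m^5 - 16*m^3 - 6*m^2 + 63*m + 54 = (m + 3)*(m^4 - 3*m^3 - 7*m^2 + 15*m + 18) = (m - 3)*(m + 3)*(m^3 - 7*m - 6) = (m - 3)^2*(m + 3)*(m^2 + 3*m + 2) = (m - 3)^2*(m + 2)*(m + 3)*(m + 1)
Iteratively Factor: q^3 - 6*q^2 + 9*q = (q)*(q^2 - 6*q + 9) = q*(q - 3)*(q - 3)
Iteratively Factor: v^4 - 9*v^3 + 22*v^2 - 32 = (v - 2)*(v^3 - 7*v^2 + 8*v + 16) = (v - 2)*(v + 1)*(v^2 - 8*v + 16) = (v - 4)*(v - 2)*(v + 1)*(v - 4)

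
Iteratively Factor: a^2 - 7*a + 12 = (a - 4)*(a - 3)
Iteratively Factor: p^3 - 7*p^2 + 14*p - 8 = (p - 1)*(p^2 - 6*p + 8) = (p - 2)*(p - 1)*(p - 4)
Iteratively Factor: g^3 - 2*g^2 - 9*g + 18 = (g - 3)*(g^2 + g - 6) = (g - 3)*(g - 2)*(g + 3)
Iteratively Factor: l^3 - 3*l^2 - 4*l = (l - 4)*(l^2 + l) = (l - 4)*(l + 1)*(l)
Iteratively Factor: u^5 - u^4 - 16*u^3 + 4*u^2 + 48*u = (u + 3)*(u^4 - 4*u^3 - 4*u^2 + 16*u) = (u - 4)*(u + 3)*(u^3 - 4*u) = (u - 4)*(u + 2)*(u + 3)*(u^2 - 2*u) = (u - 4)*(u - 2)*(u + 2)*(u + 3)*(u)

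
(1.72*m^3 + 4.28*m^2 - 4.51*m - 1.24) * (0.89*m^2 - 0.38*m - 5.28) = 1.5308*m^5 + 3.1556*m^4 - 14.7219*m^3 - 21.9882*m^2 + 24.284*m + 6.5472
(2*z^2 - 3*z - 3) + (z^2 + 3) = 3*z^2 - 3*z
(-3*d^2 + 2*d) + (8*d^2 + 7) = 5*d^2 + 2*d + 7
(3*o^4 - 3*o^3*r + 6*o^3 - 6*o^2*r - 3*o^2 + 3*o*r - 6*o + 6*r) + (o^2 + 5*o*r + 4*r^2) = 3*o^4 - 3*o^3*r + 6*o^3 - 6*o^2*r - 2*o^2 + 8*o*r - 6*o + 4*r^2 + 6*r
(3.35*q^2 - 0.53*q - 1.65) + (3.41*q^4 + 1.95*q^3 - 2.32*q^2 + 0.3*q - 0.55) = 3.41*q^4 + 1.95*q^3 + 1.03*q^2 - 0.23*q - 2.2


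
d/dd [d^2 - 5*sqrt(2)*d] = 2*d - 5*sqrt(2)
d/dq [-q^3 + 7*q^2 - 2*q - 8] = -3*q^2 + 14*q - 2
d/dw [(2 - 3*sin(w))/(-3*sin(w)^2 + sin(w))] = (-9*cos(w) + 12/tan(w) - 2*cos(w)/sin(w)^2)/(3*sin(w) - 1)^2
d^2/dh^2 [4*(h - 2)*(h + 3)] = 8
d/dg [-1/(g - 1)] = (g - 1)^(-2)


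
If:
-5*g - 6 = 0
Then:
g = -6/5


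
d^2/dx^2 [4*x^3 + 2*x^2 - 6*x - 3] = 24*x + 4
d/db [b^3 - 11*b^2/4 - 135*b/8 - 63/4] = 3*b^2 - 11*b/2 - 135/8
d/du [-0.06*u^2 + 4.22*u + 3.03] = 4.22 - 0.12*u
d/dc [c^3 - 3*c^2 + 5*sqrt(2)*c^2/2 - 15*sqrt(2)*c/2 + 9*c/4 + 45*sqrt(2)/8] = 3*c^2 - 6*c + 5*sqrt(2)*c - 15*sqrt(2)/2 + 9/4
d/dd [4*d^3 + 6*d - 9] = 12*d^2 + 6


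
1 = 1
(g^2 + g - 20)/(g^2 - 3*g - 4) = (g + 5)/(g + 1)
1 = 1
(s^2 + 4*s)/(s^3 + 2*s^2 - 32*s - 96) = s/(s^2 - 2*s - 24)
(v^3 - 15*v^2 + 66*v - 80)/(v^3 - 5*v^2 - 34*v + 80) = (v - 5)/(v + 5)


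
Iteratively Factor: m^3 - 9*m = (m)*(m^2 - 9) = m*(m + 3)*(m - 3)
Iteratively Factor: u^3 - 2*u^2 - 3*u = (u)*(u^2 - 2*u - 3) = u*(u - 3)*(u + 1)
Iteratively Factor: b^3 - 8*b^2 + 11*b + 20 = (b - 4)*(b^2 - 4*b - 5) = (b - 4)*(b + 1)*(b - 5)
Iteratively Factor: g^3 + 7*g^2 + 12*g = (g)*(g^2 + 7*g + 12) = g*(g + 4)*(g + 3)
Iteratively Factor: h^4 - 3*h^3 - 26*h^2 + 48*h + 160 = (h + 4)*(h^3 - 7*h^2 + 2*h + 40) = (h - 5)*(h + 4)*(h^2 - 2*h - 8) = (h - 5)*(h - 4)*(h + 4)*(h + 2)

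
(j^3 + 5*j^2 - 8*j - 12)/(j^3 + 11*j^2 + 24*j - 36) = (j^2 - j - 2)/(j^2 + 5*j - 6)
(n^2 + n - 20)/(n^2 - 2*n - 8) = (n + 5)/(n + 2)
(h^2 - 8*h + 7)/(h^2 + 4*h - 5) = (h - 7)/(h + 5)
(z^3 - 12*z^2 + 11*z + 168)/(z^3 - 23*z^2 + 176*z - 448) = (z + 3)/(z - 8)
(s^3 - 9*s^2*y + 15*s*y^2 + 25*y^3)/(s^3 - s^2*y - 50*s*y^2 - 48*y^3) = (-s^2 + 10*s*y - 25*y^2)/(-s^2 + 2*s*y + 48*y^2)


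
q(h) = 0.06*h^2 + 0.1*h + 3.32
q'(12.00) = 1.54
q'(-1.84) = -0.12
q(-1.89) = 3.35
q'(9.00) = 1.18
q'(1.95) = 0.33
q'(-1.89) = -0.13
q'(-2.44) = -0.19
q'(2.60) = 0.41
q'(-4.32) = -0.42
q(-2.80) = 3.51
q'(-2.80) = -0.24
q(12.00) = 13.16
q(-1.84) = 3.34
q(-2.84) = 3.52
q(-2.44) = 3.43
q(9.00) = 9.08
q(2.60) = 3.99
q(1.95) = 3.74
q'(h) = 0.12*h + 0.1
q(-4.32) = 4.01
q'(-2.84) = -0.24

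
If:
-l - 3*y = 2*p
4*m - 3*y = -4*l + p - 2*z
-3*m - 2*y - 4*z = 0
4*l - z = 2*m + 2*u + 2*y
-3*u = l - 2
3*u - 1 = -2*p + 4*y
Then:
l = 145/647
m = -210/647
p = -149/647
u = 383/647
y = 51/647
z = 132/647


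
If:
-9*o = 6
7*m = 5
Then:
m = 5/7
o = -2/3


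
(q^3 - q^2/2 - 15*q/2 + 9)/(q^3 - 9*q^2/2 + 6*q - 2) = (2*q^2 + 3*q - 9)/(2*q^2 - 5*q + 2)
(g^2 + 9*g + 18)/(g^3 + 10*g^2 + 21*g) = (g + 6)/(g*(g + 7))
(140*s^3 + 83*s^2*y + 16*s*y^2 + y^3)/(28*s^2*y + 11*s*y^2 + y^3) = (5*s + y)/y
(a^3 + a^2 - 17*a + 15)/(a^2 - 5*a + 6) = (a^2 + 4*a - 5)/(a - 2)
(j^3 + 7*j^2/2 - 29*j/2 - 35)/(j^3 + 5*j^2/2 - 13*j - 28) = (j + 5)/(j + 4)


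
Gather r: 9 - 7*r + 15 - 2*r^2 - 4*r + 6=-2*r^2 - 11*r + 30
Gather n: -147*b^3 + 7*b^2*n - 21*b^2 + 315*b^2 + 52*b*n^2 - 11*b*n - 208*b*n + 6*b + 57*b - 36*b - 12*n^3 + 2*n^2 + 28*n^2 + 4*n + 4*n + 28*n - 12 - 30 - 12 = -147*b^3 + 294*b^2 + 27*b - 12*n^3 + n^2*(52*b + 30) + n*(7*b^2 - 219*b + 36) - 54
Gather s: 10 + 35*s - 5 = 35*s + 5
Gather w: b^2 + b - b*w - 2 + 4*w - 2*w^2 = b^2 + b - 2*w^2 + w*(4 - b) - 2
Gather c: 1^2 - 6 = -5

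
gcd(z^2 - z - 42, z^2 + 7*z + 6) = z + 6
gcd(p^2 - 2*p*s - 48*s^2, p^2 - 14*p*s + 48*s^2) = p - 8*s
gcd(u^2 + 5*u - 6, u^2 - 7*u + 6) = u - 1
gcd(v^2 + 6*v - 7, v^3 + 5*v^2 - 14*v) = v + 7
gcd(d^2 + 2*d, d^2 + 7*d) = d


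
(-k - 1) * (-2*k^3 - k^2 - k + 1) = 2*k^4 + 3*k^3 + 2*k^2 - 1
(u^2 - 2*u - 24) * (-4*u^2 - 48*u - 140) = -4*u^4 - 40*u^3 + 52*u^2 + 1432*u + 3360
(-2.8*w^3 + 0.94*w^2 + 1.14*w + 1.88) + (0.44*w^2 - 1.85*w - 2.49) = -2.8*w^3 + 1.38*w^2 - 0.71*w - 0.61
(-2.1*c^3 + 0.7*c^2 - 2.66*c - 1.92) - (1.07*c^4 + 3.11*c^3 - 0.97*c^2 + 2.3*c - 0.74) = -1.07*c^4 - 5.21*c^3 + 1.67*c^2 - 4.96*c - 1.18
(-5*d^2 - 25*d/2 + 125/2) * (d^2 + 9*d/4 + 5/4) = -5*d^4 - 95*d^3/4 + 225*d^2/8 + 125*d + 625/8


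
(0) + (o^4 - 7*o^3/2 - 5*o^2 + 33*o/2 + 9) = o^4 - 7*o^3/2 - 5*o^2 + 33*o/2 + 9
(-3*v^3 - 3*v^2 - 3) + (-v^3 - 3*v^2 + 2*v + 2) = -4*v^3 - 6*v^2 + 2*v - 1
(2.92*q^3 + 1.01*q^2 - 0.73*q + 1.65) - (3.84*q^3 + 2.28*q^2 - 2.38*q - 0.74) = -0.92*q^3 - 1.27*q^2 + 1.65*q + 2.39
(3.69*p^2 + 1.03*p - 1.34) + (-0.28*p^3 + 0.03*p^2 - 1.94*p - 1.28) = -0.28*p^3 + 3.72*p^2 - 0.91*p - 2.62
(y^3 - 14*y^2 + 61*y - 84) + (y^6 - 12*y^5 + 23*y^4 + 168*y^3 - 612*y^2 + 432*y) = y^6 - 12*y^5 + 23*y^4 + 169*y^3 - 626*y^2 + 493*y - 84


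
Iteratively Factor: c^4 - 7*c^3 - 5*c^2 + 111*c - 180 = (c - 3)*(c^3 - 4*c^2 - 17*c + 60) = (c - 3)^2*(c^2 - c - 20) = (c - 3)^2*(c + 4)*(c - 5)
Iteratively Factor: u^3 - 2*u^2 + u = (u - 1)*(u^2 - u) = u*(u - 1)*(u - 1)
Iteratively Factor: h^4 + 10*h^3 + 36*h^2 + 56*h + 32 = (h + 2)*(h^3 + 8*h^2 + 20*h + 16) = (h + 2)^2*(h^2 + 6*h + 8) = (h + 2)^3*(h + 4)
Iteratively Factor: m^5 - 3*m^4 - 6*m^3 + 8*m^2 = (m - 4)*(m^4 + m^3 - 2*m^2) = (m - 4)*(m - 1)*(m^3 + 2*m^2) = m*(m - 4)*(m - 1)*(m^2 + 2*m) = m*(m - 4)*(m - 1)*(m + 2)*(m)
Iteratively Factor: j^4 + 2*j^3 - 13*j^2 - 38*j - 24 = (j + 3)*(j^3 - j^2 - 10*j - 8) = (j - 4)*(j + 3)*(j^2 + 3*j + 2) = (j - 4)*(j + 2)*(j + 3)*(j + 1)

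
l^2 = l^2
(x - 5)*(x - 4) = x^2 - 9*x + 20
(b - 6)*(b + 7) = b^2 + b - 42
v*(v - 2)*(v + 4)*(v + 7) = v^4 + 9*v^3 + 6*v^2 - 56*v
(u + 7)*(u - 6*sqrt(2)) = u^2 - 6*sqrt(2)*u + 7*u - 42*sqrt(2)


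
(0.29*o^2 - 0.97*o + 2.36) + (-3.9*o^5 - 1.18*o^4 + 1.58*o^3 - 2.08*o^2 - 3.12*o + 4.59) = -3.9*o^5 - 1.18*o^4 + 1.58*o^3 - 1.79*o^2 - 4.09*o + 6.95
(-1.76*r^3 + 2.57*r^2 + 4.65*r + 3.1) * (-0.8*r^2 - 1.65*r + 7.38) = 1.408*r^5 + 0.848*r^4 - 20.9493*r^3 + 8.8141*r^2 + 29.202*r + 22.878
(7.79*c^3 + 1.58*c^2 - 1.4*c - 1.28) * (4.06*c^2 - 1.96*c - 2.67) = 31.6274*c^5 - 8.8536*c^4 - 29.5801*c^3 - 6.6714*c^2 + 6.2468*c + 3.4176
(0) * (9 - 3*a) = 0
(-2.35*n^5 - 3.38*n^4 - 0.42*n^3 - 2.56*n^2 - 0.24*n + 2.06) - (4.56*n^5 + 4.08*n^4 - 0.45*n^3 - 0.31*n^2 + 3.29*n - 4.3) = -6.91*n^5 - 7.46*n^4 + 0.03*n^3 - 2.25*n^2 - 3.53*n + 6.36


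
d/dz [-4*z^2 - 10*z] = -8*z - 10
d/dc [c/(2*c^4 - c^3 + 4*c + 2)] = (2*c^4 - c^3 - c*(8*c^3 - 3*c^2 + 4) + 4*c + 2)/(2*c^4 - c^3 + 4*c + 2)^2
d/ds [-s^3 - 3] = -3*s^2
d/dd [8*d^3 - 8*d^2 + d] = 24*d^2 - 16*d + 1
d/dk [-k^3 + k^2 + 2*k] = -3*k^2 + 2*k + 2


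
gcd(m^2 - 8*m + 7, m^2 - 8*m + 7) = m^2 - 8*m + 7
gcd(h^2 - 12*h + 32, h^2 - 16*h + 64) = h - 8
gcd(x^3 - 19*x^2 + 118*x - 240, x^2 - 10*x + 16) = x - 8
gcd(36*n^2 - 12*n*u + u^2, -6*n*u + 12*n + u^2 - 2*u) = -6*n + u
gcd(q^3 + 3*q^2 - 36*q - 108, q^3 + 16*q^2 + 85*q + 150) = q + 6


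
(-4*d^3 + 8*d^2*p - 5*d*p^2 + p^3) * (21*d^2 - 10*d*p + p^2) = -84*d^5 + 208*d^4*p - 189*d^3*p^2 + 79*d^2*p^3 - 15*d*p^4 + p^5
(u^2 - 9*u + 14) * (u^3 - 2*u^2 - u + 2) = u^5 - 11*u^4 + 31*u^3 - 17*u^2 - 32*u + 28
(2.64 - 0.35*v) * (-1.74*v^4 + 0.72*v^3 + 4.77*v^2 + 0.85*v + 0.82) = 0.609*v^5 - 4.8456*v^4 + 0.2313*v^3 + 12.2953*v^2 + 1.957*v + 2.1648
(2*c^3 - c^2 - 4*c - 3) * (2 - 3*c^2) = -6*c^5 + 3*c^4 + 16*c^3 + 7*c^2 - 8*c - 6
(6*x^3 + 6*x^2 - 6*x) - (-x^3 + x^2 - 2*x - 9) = 7*x^3 + 5*x^2 - 4*x + 9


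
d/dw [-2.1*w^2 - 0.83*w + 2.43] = -4.2*w - 0.83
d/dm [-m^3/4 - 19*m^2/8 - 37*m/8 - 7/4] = -3*m^2/4 - 19*m/4 - 37/8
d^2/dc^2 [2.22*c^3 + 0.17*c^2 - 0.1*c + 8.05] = 13.32*c + 0.34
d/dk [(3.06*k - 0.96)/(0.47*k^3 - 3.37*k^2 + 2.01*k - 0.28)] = (-2.8764*k^3 + 11.6658*k^2 - 6.4704*k + 1.0728)/(0.2209*k^6 - 3.1678*k^5 + 13.2463*k^4 - 13.8106*k^3 + 5.9273*k^2 - 1.1256*k + 0.0784)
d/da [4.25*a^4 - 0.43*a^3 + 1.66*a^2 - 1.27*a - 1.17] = 17.0*a^3 - 1.29*a^2 + 3.32*a - 1.27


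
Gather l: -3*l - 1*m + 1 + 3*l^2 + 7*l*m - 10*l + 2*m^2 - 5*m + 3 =3*l^2 + l*(7*m - 13) + 2*m^2 - 6*m + 4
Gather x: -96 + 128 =32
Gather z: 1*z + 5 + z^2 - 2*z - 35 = z^2 - z - 30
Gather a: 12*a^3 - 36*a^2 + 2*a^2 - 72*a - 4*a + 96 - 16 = 12*a^3 - 34*a^2 - 76*a + 80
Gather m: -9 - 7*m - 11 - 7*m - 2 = -14*m - 22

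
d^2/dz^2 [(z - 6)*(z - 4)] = 2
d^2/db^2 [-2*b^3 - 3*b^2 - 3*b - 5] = -12*b - 6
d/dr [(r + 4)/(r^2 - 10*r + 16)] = (r^2 - 10*r - 2*(r - 5)*(r + 4) + 16)/(r^2 - 10*r + 16)^2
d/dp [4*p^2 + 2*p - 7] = 8*p + 2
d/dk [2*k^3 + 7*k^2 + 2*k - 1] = 6*k^2 + 14*k + 2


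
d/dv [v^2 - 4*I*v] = 2*v - 4*I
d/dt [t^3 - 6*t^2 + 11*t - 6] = 3*t^2 - 12*t + 11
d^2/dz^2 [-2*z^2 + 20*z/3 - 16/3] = -4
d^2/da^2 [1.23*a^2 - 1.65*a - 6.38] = 2.46000000000000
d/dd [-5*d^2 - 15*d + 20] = -10*d - 15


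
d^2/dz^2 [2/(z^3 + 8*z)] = 4*(-3*z^2*(z^2 + 8) + (3*z^2 + 8)^2)/(z^3*(z^2 + 8)^3)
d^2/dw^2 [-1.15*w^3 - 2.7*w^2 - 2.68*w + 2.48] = -6.9*w - 5.4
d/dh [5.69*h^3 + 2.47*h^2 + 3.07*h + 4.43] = 17.07*h^2 + 4.94*h + 3.07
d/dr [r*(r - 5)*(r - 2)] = 3*r^2 - 14*r + 10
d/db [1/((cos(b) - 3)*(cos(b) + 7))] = 2*(cos(b) + 2)*sin(b)/((cos(b) - 3)^2*(cos(b) + 7)^2)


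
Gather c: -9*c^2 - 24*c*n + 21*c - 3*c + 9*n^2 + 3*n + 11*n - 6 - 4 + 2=-9*c^2 + c*(18 - 24*n) + 9*n^2 + 14*n - 8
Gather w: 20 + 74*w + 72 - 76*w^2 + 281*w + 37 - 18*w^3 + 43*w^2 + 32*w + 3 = -18*w^3 - 33*w^2 + 387*w + 132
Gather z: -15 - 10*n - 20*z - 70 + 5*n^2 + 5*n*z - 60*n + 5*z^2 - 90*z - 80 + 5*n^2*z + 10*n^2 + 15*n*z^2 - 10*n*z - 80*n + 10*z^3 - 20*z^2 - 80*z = 15*n^2 - 150*n + 10*z^3 + z^2*(15*n - 15) + z*(5*n^2 - 5*n - 190) - 165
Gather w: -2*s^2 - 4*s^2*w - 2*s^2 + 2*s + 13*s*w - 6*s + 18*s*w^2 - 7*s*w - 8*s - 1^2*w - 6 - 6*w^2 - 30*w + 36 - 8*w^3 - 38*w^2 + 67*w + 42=-4*s^2 - 12*s - 8*w^3 + w^2*(18*s - 44) + w*(-4*s^2 + 6*s + 36) + 72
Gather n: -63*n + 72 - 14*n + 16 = 88 - 77*n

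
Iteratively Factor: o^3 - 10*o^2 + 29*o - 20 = (o - 4)*(o^2 - 6*o + 5) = (o - 4)*(o - 1)*(o - 5)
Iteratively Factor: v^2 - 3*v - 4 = (v - 4)*(v + 1)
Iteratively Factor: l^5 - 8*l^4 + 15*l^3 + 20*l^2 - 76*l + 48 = (l - 4)*(l^4 - 4*l^3 - l^2 + 16*l - 12) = (l - 4)*(l - 3)*(l^3 - l^2 - 4*l + 4) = (l - 4)*(l - 3)*(l - 2)*(l^2 + l - 2) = (l - 4)*(l - 3)*(l - 2)*(l + 2)*(l - 1)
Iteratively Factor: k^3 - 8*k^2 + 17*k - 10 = (k - 5)*(k^2 - 3*k + 2) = (k - 5)*(k - 1)*(k - 2)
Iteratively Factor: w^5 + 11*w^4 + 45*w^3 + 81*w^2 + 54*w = (w + 3)*(w^4 + 8*w^3 + 21*w^2 + 18*w) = (w + 3)^2*(w^3 + 5*w^2 + 6*w) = (w + 2)*(w + 3)^2*(w^2 + 3*w) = (w + 2)*(w + 3)^3*(w)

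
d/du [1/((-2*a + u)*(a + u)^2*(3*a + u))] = ((a + u)*(2*a - u) - (a + u)*(3*a + u) + 2*(2*a - u)*(3*a + u))/((a + u)^3*(2*a - u)^2*(3*a + u)^2)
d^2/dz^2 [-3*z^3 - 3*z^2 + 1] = -18*z - 6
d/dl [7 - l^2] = -2*l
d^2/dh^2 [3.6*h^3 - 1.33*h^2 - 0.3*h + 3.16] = 21.6*h - 2.66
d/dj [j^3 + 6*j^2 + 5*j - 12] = 3*j^2 + 12*j + 5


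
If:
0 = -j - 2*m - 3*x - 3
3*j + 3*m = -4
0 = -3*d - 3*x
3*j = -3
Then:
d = 4/9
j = -1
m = -1/3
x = -4/9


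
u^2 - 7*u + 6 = (u - 6)*(u - 1)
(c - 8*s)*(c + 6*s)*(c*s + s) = c^3*s - 2*c^2*s^2 + c^2*s - 48*c*s^3 - 2*c*s^2 - 48*s^3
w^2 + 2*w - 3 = (w - 1)*(w + 3)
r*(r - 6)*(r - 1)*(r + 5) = r^4 - 2*r^3 - 29*r^2 + 30*r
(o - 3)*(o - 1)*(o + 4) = o^3 - 13*o + 12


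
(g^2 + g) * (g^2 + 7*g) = g^4 + 8*g^3 + 7*g^2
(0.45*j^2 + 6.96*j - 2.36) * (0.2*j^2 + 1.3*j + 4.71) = 0.09*j^4 + 1.977*j^3 + 10.6955*j^2 + 29.7136*j - 11.1156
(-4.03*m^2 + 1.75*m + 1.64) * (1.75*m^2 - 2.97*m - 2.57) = -7.0525*m^4 + 15.0316*m^3 + 8.0296*m^2 - 9.3683*m - 4.2148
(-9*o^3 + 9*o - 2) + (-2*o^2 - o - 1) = -9*o^3 - 2*o^2 + 8*o - 3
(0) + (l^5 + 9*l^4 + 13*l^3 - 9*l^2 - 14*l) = l^5 + 9*l^4 + 13*l^3 - 9*l^2 - 14*l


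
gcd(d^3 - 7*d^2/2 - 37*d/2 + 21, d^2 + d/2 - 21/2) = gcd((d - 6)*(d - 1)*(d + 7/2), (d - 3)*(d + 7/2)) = d + 7/2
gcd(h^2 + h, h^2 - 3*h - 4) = h + 1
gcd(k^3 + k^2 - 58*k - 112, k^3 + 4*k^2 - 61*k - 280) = k^2 - k - 56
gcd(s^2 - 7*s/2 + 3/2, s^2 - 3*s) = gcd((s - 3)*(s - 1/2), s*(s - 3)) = s - 3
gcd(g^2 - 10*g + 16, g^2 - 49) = 1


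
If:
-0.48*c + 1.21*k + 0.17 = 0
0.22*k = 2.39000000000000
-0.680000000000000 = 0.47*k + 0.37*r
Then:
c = 27.74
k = 10.86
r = -15.64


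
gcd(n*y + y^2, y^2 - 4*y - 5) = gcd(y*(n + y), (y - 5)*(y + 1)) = 1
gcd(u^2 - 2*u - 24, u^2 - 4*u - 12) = u - 6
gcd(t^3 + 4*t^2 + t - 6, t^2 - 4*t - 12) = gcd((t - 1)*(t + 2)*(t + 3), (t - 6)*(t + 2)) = t + 2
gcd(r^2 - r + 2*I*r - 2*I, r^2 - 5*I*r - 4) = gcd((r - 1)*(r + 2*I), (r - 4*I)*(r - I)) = 1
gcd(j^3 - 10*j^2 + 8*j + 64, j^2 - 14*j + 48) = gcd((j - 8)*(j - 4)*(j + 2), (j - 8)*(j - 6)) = j - 8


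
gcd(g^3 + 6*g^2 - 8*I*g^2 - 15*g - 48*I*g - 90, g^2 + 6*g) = g + 6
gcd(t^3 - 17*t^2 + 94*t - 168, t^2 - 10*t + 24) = t^2 - 10*t + 24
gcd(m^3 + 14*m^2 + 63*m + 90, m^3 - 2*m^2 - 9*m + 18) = m + 3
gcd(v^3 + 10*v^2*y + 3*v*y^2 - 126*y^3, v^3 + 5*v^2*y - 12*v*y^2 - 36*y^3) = -v^2 - 3*v*y + 18*y^2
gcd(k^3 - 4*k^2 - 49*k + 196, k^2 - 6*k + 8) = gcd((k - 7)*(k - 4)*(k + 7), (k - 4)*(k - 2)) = k - 4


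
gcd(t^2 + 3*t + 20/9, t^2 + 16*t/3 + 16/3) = t + 4/3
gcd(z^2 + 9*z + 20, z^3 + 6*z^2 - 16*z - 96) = z + 4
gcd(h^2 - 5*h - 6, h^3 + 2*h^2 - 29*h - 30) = h + 1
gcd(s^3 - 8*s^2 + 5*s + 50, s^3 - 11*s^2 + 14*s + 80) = s^2 - 3*s - 10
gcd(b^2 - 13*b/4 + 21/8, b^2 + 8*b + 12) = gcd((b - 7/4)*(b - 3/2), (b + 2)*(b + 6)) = 1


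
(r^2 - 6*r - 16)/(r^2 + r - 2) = (r - 8)/(r - 1)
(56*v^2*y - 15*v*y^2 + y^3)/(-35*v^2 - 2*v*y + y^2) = y*(-8*v + y)/(5*v + y)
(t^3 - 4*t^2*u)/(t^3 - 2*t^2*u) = (t - 4*u)/(t - 2*u)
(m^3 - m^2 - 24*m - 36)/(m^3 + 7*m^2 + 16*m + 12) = (m - 6)/(m + 2)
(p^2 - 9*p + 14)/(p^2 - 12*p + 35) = (p - 2)/(p - 5)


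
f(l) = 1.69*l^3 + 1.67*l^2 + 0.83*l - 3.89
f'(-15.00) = 1091.48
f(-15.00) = -5344.34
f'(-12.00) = 690.83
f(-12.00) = -2693.69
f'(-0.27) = 0.30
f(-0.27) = -4.03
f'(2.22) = 33.23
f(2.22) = 24.67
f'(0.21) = 1.75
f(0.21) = -3.63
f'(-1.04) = 2.84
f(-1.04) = -4.85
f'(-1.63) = 8.86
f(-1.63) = -8.12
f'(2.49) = 40.58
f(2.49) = 34.62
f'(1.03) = 9.65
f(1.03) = 0.58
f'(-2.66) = 27.82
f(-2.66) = -26.09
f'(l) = 5.07*l^2 + 3.34*l + 0.83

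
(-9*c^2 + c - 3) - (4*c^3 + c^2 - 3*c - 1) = -4*c^3 - 10*c^2 + 4*c - 2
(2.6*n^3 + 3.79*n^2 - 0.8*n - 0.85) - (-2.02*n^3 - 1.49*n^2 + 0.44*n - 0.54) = 4.62*n^3 + 5.28*n^2 - 1.24*n - 0.31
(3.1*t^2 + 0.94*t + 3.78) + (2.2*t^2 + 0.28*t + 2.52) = 5.3*t^2 + 1.22*t + 6.3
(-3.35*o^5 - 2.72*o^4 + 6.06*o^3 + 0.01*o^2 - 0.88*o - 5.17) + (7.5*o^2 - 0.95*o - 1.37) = -3.35*o^5 - 2.72*o^4 + 6.06*o^3 + 7.51*o^2 - 1.83*o - 6.54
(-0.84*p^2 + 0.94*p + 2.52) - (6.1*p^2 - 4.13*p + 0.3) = -6.94*p^2 + 5.07*p + 2.22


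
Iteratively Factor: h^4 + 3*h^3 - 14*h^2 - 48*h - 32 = (h - 4)*(h^3 + 7*h^2 + 14*h + 8) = (h - 4)*(h + 2)*(h^2 + 5*h + 4) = (h - 4)*(h + 2)*(h + 4)*(h + 1)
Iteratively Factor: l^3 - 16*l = (l - 4)*(l^2 + 4*l) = l*(l - 4)*(l + 4)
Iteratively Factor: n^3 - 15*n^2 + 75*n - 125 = (n - 5)*(n^2 - 10*n + 25) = (n - 5)^2*(n - 5)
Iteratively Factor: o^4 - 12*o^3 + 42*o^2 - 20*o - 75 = (o - 5)*(o^3 - 7*o^2 + 7*o + 15) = (o - 5)^2*(o^2 - 2*o - 3) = (o - 5)^2*(o - 3)*(o + 1)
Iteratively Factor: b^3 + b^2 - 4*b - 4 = (b + 2)*(b^2 - b - 2) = (b + 1)*(b + 2)*(b - 2)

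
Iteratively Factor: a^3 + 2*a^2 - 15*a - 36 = (a - 4)*(a^2 + 6*a + 9) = (a - 4)*(a + 3)*(a + 3)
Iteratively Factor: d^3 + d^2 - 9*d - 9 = (d - 3)*(d^2 + 4*d + 3) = (d - 3)*(d + 1)*(d + 3)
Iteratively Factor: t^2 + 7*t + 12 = (t + 3)*(t + 4)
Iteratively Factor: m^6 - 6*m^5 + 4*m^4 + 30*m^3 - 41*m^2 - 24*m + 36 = (m - 3)*(m^5 - 3*m^4 - 5*m^3 + 15*m^2 + 4*m - 12) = (m - 3)*(m + 2)*(m^4 - 5*m^3 + 5*m^2 + 5*m - 6) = (m - 3)*(m + 1)*(m + 2)*(m^3 - 6*m^2 + 11*m - 6) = (m - 3)^2*(m + 1)*(m + 2)*(m^2 - 3*m + 2) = (m - 3)^2*(m - 1)*(m + 1)*(m + 2)*(m - 2)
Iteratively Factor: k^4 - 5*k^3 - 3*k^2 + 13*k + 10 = (k + 1)*(k^3 - 6*k^2 + 3*k + 10) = (k + 1)^2*(k^2 - 7*k + 10) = (k - 2)*(k + 1)^2*(k - 5)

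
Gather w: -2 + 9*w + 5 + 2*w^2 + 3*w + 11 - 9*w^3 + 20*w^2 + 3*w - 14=-9*w^3 + 22*w^2 + 15*w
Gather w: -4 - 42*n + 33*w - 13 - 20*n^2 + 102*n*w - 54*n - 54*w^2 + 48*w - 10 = -20*n^2 - 96*n - 54*w^2 + w*(102*n + 81) - 27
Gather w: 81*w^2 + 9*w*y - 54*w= 81*w^2 + w*(9*y - 54)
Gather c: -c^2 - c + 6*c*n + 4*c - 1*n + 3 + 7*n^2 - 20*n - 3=-c^2 + c*(6*n + 3) + 7*n^2 - 21*n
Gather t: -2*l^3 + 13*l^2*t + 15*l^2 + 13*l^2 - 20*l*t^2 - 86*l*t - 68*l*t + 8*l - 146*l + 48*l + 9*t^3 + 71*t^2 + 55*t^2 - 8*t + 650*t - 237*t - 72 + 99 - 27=-2*l^3 + 28*l^2 - 90*l + 9*t^3 + t^2*(126 - 20*l) + t*(13*l^2 - 154*l + 405)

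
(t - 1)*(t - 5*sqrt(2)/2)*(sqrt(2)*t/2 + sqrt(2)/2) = sqrt(2)*t^3/2 - 5*t^2/2 - sqrt(2)*t/2 + 5/2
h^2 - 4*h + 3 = (h - 3)*(h - 1)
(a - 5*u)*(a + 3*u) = a^2 - 2*a*u - 15*u^2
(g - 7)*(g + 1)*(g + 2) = g^3 - 4*g^2 - 19*g - 14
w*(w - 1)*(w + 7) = w^3 + 6*w^2 - 7*w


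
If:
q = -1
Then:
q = -1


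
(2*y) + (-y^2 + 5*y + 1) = -y^2 + 7*y + 1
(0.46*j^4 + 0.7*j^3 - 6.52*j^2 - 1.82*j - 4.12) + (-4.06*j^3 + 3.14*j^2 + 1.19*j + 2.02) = 0.46*j^4 - 3.36*j^3 - 3.38*j^2 - 0.63*j - 2.1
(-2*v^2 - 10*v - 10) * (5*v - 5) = -10*v^3 - 40*v^2 + 50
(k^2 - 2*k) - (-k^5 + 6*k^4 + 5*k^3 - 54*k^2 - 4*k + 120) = k^5 - 6*k^4 - 5*k^3 + 55*k^2 + 2*k - 120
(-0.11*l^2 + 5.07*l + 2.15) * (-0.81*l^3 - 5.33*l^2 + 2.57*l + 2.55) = 0.0891*l^5 - 3.5204*l^4 - 29.0473*l^3 + 1.2899*l^2 + 18.454*l + 5.4825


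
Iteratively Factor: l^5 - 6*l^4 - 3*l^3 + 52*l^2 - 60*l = (l - 2)*(l^4 - 4*l^3 - 11*l^2 + 30*l) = l*(l - 2)*(l^3 - 4*l^2 - 11*l + 30) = l*(l - 2)*(l + 3)*(l^2 - 7*l + 10) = l*(l - 5)*(l - 2)*(l + 3)*(l - 2)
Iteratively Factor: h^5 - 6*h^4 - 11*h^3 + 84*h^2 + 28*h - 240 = (h - 4)*(h^4 - 2*h^3 - 19*h^2 + 8*h + 60) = (h - 5)*(h - 4)*(h^3 + 3*h^2 - 4*h - 12) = (h - 5)*(h - 4)*(h + 3)*(h^2 - 4) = (h - 5)*(h - 4)*(h - 2)*(h + 3)*(h + 2)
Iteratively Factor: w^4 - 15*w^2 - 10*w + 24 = (w - 4)*(w^3 + 4*w^2 + w - 6) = (w - 4)*(w + 3)*(w^2 + w - 2) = (w - 4)*(w + 2)*(w + 3)*(w - 1)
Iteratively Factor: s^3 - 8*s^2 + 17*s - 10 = (s - 1)*(s^2 - 7*s + 10) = (s - 5)*(s - 1)*(s - 2)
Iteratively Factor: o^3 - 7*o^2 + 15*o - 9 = (o - 3)*(o^2 - 4*o + 3) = (o - 3)*(o - 1)*(o - 3)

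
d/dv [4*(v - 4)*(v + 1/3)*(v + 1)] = 12*v^2 - 64*v/3 - 20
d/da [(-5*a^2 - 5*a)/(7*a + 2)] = 5*(-7*a^2 - 4*a - 2)/(49*a^2 + 28*a + 4)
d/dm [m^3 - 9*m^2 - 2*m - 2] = 3*m^2 - 18*m - 2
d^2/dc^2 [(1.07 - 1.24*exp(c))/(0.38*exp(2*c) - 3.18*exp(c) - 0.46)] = (-0.179056*exp(4*c) - 0.880383999999998*exp(3*c) - 5.179476*exp(2*c) + 13.382284*exp(c) - 1.82758)*exp(c)/(0.054872*exp(6*c) - 1.377576*exp(5*c) + 11.328864*exp(4*c) - 28.822248*exp(3*c) - 13.713888*exp(2*c) - 2.018664*exp(c) - 0.097336)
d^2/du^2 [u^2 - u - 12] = 2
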